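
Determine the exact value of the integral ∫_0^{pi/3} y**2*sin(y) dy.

-1 - pi**2/18 + sqrt(3)*pi/3

Integrate by parts twice (u = y^2, dv = sin(y) dy).
An antiderivative is F(y) = -y**2*cos(y) + 2*y*sin(y) + 2*cos(y).
Then F(pi/3) - F(0) = (-pi**2/18 + 1 + sqrt(3)*pi/3) - (2) = -1 - pi**2/18 + sqrt(3)*pi/3.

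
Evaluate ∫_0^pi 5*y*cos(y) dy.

-10

Integrate by parts once (u = y, dv = 5*cos(y) dy).
An antiderivative is F(y) = 5*y*sin(y) + 5*cos(y).
Then F(pi) - F(0) = (-5) - (5) = -10.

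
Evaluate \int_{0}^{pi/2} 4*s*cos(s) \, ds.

Integrate by parts once (u = s, dv = 4*cos(s) ds).
An antiderivative is F(s) = 4*s*sin(s) + 4*cos(s).
Then F(pi/2) - F(0) = (2*pi) - (4) = -4 + 2*pi.

-4 + 2*pi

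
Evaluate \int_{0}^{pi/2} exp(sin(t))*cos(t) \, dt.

Let u = sin(t), so du = cos(t) dt. When t = 0, u = 0; when t = pi/2, u = 1.
The integral becomes ∫ exp(u) du from 0 to 1, with antiderivative exp(u).
Back in t: F(t) = exp(sin(t)).
Then F(pi/2) - F(0) = (E) - (1) = -1 + E.

-1 + E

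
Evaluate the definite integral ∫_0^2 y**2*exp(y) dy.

-2 + 2*exp(2)

Integrate by parts twice (u = y^2, dv = exp(y) dy).
An antiderivative is F(y) = (y**2 - 2*y + 2)*exp(y).
Then F(2) - F(0) = (2*exp(2)) - (2) = -2 + 2*exp(2).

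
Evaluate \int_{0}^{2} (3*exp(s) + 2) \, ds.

An antiderivative is F(s) = 2*s + 3*exp(s).
Then F(2) - F(0) = (4 + 3*exp(2)) - (3) = 1 + 3*exp(2).

1 + 3*exp(2)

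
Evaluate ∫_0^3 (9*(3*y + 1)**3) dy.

Let u = 3*y + 1, so du = 3 dy. When y = 0, u = 1; when y = 3, u = 10.
The integral becomes 3·∫ u**3 du from 1 to 10, with antiderivative 3*u**4/4.
Back in y: F(y) = 3*(3*y + 1)**4/4.
Then F(3) - F(0) = (7500) - (3/4) = 29997/4.

29997/4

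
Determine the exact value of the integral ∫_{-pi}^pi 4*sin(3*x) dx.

0

An antiderivative is F(x) = -4*cos(3*x)/3.
Then F(pi) - F(-pi) = (4/3) - (4/3) = 0.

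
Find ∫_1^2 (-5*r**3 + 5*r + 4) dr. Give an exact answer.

-29/4

By the power rule, an antiderivative is F(r) = -5*r**4/4 + 5*r**2/2 + 4*r.
Then F(2) - F(1) = (-2) - (21/4) = -29/4.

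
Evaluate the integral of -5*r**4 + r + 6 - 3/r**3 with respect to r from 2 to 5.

-612963/200

By the power rule, an antiderivative is F(r) = -r**5 + r**2/2 + 6*r + 3/(2*r**2).
Then F(5) - F(2) = (-77061/25) - (-141/8) = -612963/200.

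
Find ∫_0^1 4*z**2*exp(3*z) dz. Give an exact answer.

-8/27 + 20*exp(3)/27

Integrate by parts twice (u = z^2, dv = 4*exp(3*z) dz).
An antiderivative is F(z) = (36*z**2 - 24*z + 8)*exp(3*z)/27.
Then F(1) - F(0) = (20*exp(3)/27) - (8/27) = -8/27 + 20*exp(3)/27.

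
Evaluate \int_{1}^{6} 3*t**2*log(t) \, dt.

Integrate by parts once (u = ln t, dv = 3*t**2 dt).
An antiderivative is F(t) = t**3*(3*log(t) - 1)/3.
Then F(6) - F(1) = (-72 + 216*log(2) + 216*log(3)) - (-1/3) = -215/3 + 216*log(2) + 216*log(3).

-215/3 + 216*log(2) + 216*log(3)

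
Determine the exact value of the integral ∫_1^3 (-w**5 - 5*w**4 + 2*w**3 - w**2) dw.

By the power rule, an antiderivative is F(w) = -w**6/6 - w**5 + w**4/2 - w**3/3.
Then F(3) - F(1) = (-333) - (-1) = -332.

-332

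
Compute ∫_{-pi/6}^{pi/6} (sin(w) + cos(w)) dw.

An antiderivative is F(w) = sin(w) - cos(w).
Then F(pi/6) - F(-pi/6) = (1/2 - sqrt(3)/2) - (-sqrt(3)/2 - 1/2) = 1.

1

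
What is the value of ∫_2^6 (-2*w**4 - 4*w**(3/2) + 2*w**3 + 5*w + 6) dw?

-11768/5 - 288*sqrt(6)/5 + 32*sqrt(2)/5

By the power rule, an antiderivative is F(w) = -8*w**(5/2)/5 - 2*w**5/5 + w**4/2 + 5*w**2/2 + 6*w.
Then F(6) - F(2) = (-11682/5 - 288*sqrt(6)/5) - (86/5 - 32*sqrt(2)/5) = -11768/5 - 288*sqrt(6)/5 + 32*sqrt(2)/5.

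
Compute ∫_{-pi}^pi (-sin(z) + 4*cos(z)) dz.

0

An antiderivative is F(z) = 4*sin(z) + cos(z).
Then F(pi) - F(-pi) = (-1) - (-1) = 0.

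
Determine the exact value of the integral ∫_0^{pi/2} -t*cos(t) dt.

Integrate by parts once (u = t, dv = -cos(t) dt).
An antiderivative is F(t) = -t*sin(t) - cos(t).
Then F(pi/2) - F(0) = (-pi/2) - (-1) = 1 - pi/2.

1 - pi/2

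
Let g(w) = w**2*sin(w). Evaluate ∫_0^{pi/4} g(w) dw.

-2 - sqrt(2)*pi**2/32 + sqrt(2)*pi/4 + sqrt(2)

Integrate by parts twice (u = w^2, dv = sin(w) dw).
An antiderivative is F(w) = -w**2*cos(w) + 2*w*sin(w) + 2*cos(w).
Then F(pi/4) - F(0) = (sqrt(2)*(-pi**2 + 8*pi + 32)/32) - (2) = -2 - sqrt(2)*pi**2/32 + sqrt(2)*pi/4 + sqrt(2).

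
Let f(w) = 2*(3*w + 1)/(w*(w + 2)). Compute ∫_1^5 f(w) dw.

Factor the denominator: w**2 + 2*w = (w + 2)w.
Partial fractions: 2*(3*w + 1)/(w*(w + 2)) = 5/(w + 2) + 1/w.
An antiderivative is F(w) = log(w) + 5*log(w + 2).
Then F(5) - F(1) = (log(5) + 5*log(7)) - (5*log(3)) = -5*log(3) + log(5) + 5*log(7).

-5*log(3) + log(5) + 5*log(7)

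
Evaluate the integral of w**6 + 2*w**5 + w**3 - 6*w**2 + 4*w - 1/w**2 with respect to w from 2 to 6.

By the power rule, an antiderivative is F(w) = w**7/7 + w**6/3 + w**4/4 - 2*w**3 + 2*w**2 + 1/w.
Then F(6) - F(2) = (2331295/42) - (1517/42) = 1164889/21.

1164889/21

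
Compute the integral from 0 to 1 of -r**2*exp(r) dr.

2 - E

Integrate by parts twice (u = r^2, dv = -exp(r) dr).
An antiderivative is F(r) = (-r**2 + 2*r - 2)*exp(r).
Then F(1) - F(0) = (-E) - (-2) = 2 - E.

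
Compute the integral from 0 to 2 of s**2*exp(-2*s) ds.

Integrate by parts twice (u = s^2, dv = exp(-2*s) ds).
An antiderivative is F(s) = (-2*s**2 - 2*s - 1)*exp(-2*s)/4.
Then F(2) - F(0) = (-13*exp(-4)/4) - (-1/4) = (-13 + exp(4))*exp(-4)/4.

(-13 + exp(4))*exp(-4)/4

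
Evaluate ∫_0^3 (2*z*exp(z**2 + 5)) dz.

-exp(5) + exp(14)

Let u = z**2 + 5, so du = 2*z dz. When z = 0, u = 5; when z = 3, u = 14.
The integral becomes ∫ exp(u) du from 5 to 14, with antiderivative exp(u).
Back in z: F(z) = exp(z**2 + 5).
Then F(3) - F(0) = (exp(14)) - (exp(5)) = -exp(5) + exp(14).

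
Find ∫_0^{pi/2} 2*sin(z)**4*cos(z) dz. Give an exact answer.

Let u = sin(z), so du = cos(z) dz. When z = 0, u = 0; when z = pi/2, u = 1.
The integral becomes 2·∫ u**4 du from 0 to 1, with antiderivative 2*u**5/5.
Back in z: F(z) = 2*sin(z)**5/5.
Then F(pi/2) - F(0) = (2/5) - (0) = 2/5.

2/5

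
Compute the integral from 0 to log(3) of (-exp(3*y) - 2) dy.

-26/3 - log(9)

An antiderivative is F(y) = -exp(3*y)/3 - 2*y.
Then F(log(3)) - F(0) = (-9 - log(9)) - (-1/3) = -26/3 - log(9).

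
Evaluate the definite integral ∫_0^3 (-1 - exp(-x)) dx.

-4 + exp(-3)

An antiderivative is F(x) = -x + exp(-x).
Then F(3) - F(0) = (-3 + exp(-3)) - (1) = -4 + exp(-3).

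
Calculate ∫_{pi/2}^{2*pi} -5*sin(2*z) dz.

An antiderivative is F(z) = 5*cos(2*z)/2.
Then F(2*pi) - F(pi/2) = (5/2) - (-5/2) = 5.

5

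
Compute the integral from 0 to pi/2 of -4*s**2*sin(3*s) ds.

8/27 + 4*pi/9

Integrate by parts twice (u = s^2, dv = -4*sin(3*s) ds).
An antiderivative is F(s) = 4*s**2*cos(3*s)/3 - 8*s*sin(3*s)/9 - 8*cos(3*s)/27.
Then F(pi/2) - F(0) = (4*pi/9) - (-8/27) = 8/27 + 4*pi/9.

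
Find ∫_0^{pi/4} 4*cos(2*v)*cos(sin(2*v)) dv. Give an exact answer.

Let u = sin(2*v), so du = 2*cos(2*v) dv. When v = 0, u = 0; when v = pi/4, u = 1.
The integral becomes 2·∫ cos(u) du from 0 to 1, with antiderivative 2*sin(u).
Back in v: F(v) = 2*sin(sin(2*v)).
Then F(pi/4) - F(0) = (2*sin(1)) - (0) = 2*sin(1).

2*sin(1)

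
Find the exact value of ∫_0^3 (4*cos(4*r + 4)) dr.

Let u = 4*r + 4, so du = 4 dr. When r = 0, u = 4; when r = 3, u = 16.
The integral becomes ∫ cos(u) du from 4 to 16, with antiderivative sin(u).
Back in r: F(r) = sin(4*r + 4).
Then F(3) - F(0) = (sin(16)) - (sin(4)) = sin(16) - sin(4).

sin(16) - sin(4)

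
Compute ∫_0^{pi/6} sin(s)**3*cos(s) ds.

Let u = sin(s), so du = cos(s) ds. When s = 0, u = 0; when s = pi/6, u = 1/2.
The integral becomes ∫ u**3 du from 0 to 1/2, with antiderivative u**4/4.
Back in s: F(s) = sin(s)**4/4.
Then F(pi/6) - F(0) = (1/64) - (0) = 1/64.

1/64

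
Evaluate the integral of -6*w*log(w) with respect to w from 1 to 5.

Integrate by parts once (u = ln w, dv = -6*w dw).
An antiderivative is F(w) = -3*w**2*(2*log(w) - 1)/2.
Then F(5) - F(1) = (75/2 - 75*log(5)) - (3/2) = 36 - 75*log(5).

36 - 75*log(5)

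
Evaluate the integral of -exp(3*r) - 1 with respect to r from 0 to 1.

An antiderivative is F(r) = -exp(3*r)/3 - r.
Then F(1) - F(0) = (-exp(3)/3 - 1) - (-1/3) = -exp(3)/3 - 2/3.

-exp(3)/3 - 2/3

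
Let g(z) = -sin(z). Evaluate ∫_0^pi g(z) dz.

-2

An antiderivative is F(z) = cos(z).
Then F(pi) - F(0) = (-1) - (1) = -2.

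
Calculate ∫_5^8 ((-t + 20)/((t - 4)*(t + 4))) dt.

Factor the denominator: t**2 - 16 = (t + 4)(t - 4).
Partial fractions: (-t + 20)/((t - 4)*(t + 4)) = -3/(t + 4) + 2/(t - 4).
An antiderivative is F(t) = 2*log(t - 4) - 3*log(t + 4).
Then F(8) - F(5) = (-3*log(3) - 2*log(2)) - (-6*log(3)) = log(27/4).

log(27/4)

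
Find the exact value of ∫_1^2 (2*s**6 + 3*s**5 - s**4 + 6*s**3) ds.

By the power rule, an antiderivative is F(s) = 2*s**7/7 + s**6/2 - s**5/5 + 3*s**4/2.
Then F(2) - F(1) = (3016/35) - (73/35) = 2943/35.

2943/35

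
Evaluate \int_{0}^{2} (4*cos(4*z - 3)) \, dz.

Let u = 4*z - 3, so du = 4 dz. When z = 0, u = -3; when z = 2, u = 5.
The integral becomes ∫ cos(u) du from -3 to 5, with antiderivative sin(u).
Back in z: F(z) = sin(4*z - 3).
Then F(2) - F(0) = (sin(5)) - (-sin(3)) = sin(5) + sin(3).

sin(5) + sin(3)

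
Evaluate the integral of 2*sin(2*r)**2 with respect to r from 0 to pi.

pi

Use the identity sin^2(2*r) = (1 - cos(4*r))/2.
An antiderivative is F(r) = r - sin(4*r)/4.
Then F(pi) - F(0) = (pi) - (0) = pi.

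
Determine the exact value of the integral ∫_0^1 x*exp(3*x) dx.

Integrate by parts once (u = x, dv = exp(3*x) dx).
An antiderivative is F(x) = (3*x - 1)*exp(3*x)/9.
Then F(1) - F(0) = (2*exp(3)/9) - (-1/9) = 1/9 + 2*exp(3)/9.

1/9 + 2*exp(3)/9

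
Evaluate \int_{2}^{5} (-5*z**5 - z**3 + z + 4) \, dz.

-52389/4

By the power rule, an antiderivative is F(z) = -5*z**6/6 - z**4/4 + z**2/2 + 4*z.
Then F(5) - F(2) = (-157735/12) - (-142/3) = -52389/4.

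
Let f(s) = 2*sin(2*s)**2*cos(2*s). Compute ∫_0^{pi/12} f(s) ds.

1/24

Let u = sin(2*s), so du = 2*cos(2*s) ds. When s = 0, u = 0; when s = pi/12, u = 1/2.
The integral becomes ∫ u**2 du from 0 to 1/2, with antiderivative u**3/3.
Back in s: F(s) = sin(2*s)**3/3.
Then F(pi/12) - F(0) = (1/24) - (0) = 1/24.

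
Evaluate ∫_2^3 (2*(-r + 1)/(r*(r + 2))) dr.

-3*log(5) + log(3) + 5*log(2)

Factor the denominator: r**2 + 2*r = (r + 2)r.
Partial fractions: 2*(-r + 1)/(r*(r + 2)) = -3/(r + 2) + 1/r.
An antiderivative is F(r) = log(r) - 3*log(r + 2).
Then F(3) - F(2) = (-3*log(5) + log(3)) - (-log(32)) = -3*log(5) + log(3) + 5*log(2).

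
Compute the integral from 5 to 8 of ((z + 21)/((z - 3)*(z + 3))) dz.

-3*log(11) + 5*log(2) + 4*log(5)

Factor the denominator: z**2 - 9 = (z + 3)(z - 3).
Partial fractions: (z + 21)/((z - 3)*(z + 3)) = -3/(z + 3) + 4/(z - 3).
An antiderivative is F(z) = 4*log(z - 3) - 3*log(z + 3).
Then F(8) - F(5) = (-3*log(11) + 4*log(5)) - (-log(32)) = -3*log(11) + 5*log(2) + 4*log(5).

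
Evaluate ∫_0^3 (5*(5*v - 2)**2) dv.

Let u = 5*v - 2, so du = 5 dv. When v = 0, u = -2; when v = 3, u = 13.
The integral becomes ∫ u**2 du from -2 to 13, with antiderivative u**3/3.
Back in v: F(v) = (5*v - 2)**3/3.
Then F(3) - F(0) = (2197/3) - (-8/3) = 735.

735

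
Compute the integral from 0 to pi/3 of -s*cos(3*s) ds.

Integrate by parts once (u = s, dv = -cos(3*s) ds).
An antiderivative is F(s) = -s*sin(3*s)/3 - cos(3*s)/9.
Then F(pi/3) - F(0) = (1/9) - (-1/9) = 2/9.

2/9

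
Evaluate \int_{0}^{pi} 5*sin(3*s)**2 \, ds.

5*pi/2

Use the identity sin^2(3*s) = (1 - cos(6*s))/2.
An antiderivative is F(s) = 5*s/2 - 5*sin(6*s)/12.
Then F(pi) - F(0) = (5*pi/2) - (0) = 5*pi/2.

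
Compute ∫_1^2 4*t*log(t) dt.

-3 + 8*log(2)

Integrate by parts once (u = ln t, dv = 4*t dt).
An antiderivative is F(t) = t**2*(2*log(t) - 1).
Then F(2) - F(1) = (-4 + 8*log(2)) - (-1) = -3 + 8*log(2).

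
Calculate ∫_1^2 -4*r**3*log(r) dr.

Integrate by parts once (u = ln r, dv = -4*r**3 dr).
An antiderivative is F(r) = -r**4*(4*log(r) - 1)/4.
Then F(2) - F(1) = (4 - 16*log(2)) - (1/4) = 15/4 - 16*log(2).

15/4 - 16*log(2)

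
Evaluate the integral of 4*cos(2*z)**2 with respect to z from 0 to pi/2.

pi

Use the identity cos^2(2*z) = (1 + cos(4*z))/2.
An antiderivative is F(z) = 2*z + sin(4*z)/2.
Then F(pi/2) - F(0) = (pi) - (0) = pi.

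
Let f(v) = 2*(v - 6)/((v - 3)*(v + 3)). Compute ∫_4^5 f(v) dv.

Factor the denominator: v**2 - 9 = (v + 3)(v - 3).
Partial fractions: 2*(v - 6)/((v - 3)*(v + 3)) = 3/(v + 3) - 1/(v - 3).
An antiderivative is F(v) = -log(v - 3) + 3*log(v + 3).
Then F(5) - F(4) = (8*log(2)) - (3*log(7)) = -3*log(7) + 8*log(2).

-3*log(7) + 8*log(2)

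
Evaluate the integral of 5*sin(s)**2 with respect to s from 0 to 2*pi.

Use the identity sin^2(s) = (1 - cos(2*s))/2.
An antiderivative is F(s) = 5*s/2 - 5*sin(2*s)/4.
Then F(2*pi) - F(0) = (5*pi) - (0) = 5*pi.

5*pi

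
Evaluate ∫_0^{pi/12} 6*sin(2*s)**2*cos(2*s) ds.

1/8

Let u = sin(2*s), so du = 2*cos(2*s) ds. When s = 0, u = 0; when s = pi/12, u = 1/2.
The integral becomes 3·∫ u**2 du from 0 to 1/2, with antiderivative u**3.
Back in s: F(s) = sin(2*s)**3.
Then F(pi/12) - F(0) = (1/8) - (0) = 1/8.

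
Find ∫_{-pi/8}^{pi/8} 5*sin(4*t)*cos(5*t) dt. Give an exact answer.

Use the identity sin(4*t)cos(5*t) = [sin(9*t) + sin(-t)]/2.
An antiderivative is F(t) = 5*cos(t)/2 - 5*cos(9*t)/18.
Then F(pi/8) - F(-pi/8) = (25*sqrt(sqrt(2) + 2)/18) - (25*sqrt(sqrt(2) + 2)/18) = 0.

0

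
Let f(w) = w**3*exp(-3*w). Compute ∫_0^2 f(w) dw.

Integrate by parts 3 times (u = w^3, dv = exp(-3*w) dw).
An antiderivative is F(w) = (-9*w**3 - 9*w**2 - 6*w - 2)*exp(-3*w)/27.
Then F(2) - F(0) = (-122*exp(-6)/27) - (-2/27) = 2/27 - 122*exp(-6)/27.

2/27 - 122*exp(-6)/27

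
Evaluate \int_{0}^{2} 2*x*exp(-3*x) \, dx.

2/9 - 14*exp(-6)/9

Integrate by parts once (u = x, dv = 2*exp(-3*x) dx).
An antiderivative is F(x) = (-6*x - 2)*exp(-3*x)/9.
Then F(2) - F(0) = (-14*exp(-6)/9) - (-2/9) = 2/9 - 14*exp(-6)/9.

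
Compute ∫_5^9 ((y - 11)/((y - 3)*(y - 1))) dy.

Factor the denominator: y**2 - 4*y + 3 = (y - 1)(y - 3).
Partial fractions: (y - 11)/((y - 3)*(y - 1)) = 5/(y - 1) - 4/(y - 3).
An antiderivative is F(y) = -4*log(y - 3) + 5*log(y - 1).
Then F(9) - F(5) = (-4*log(3) + 11*log(2)) - (log(64)) = log(32/81).

log(32/81)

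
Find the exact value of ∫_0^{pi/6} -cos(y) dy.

An antiderivative is F(y) = -sin(y).
Then F(pi/6) - F(0) = (-1/2) - (0) = -1/2.

-1/2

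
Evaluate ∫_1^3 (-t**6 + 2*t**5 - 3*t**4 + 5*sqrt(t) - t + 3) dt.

-22696/105 + 10*sqrt(3)

By the power rule, an antiderivative is F(t) = -t**7/7 + t**6/3 - 3*t**5/5 + 10*t**(3/2)/3 - t**2/2 + 3*t.
Then F(3) - F(1) = (-14751/70 + 10*sqrt(3)) - (1139/210) = -22696/105 + 10*sqrt(3).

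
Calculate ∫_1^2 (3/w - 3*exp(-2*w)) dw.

An antiderivative is F(w) = 3*log(w) + 3*exp(-2*w)/2.
Then F(2) - F(1) = (3*exp(-4)/2 + 3*log(2)) - (3*exp(-2)/2) = -3*exp(-2)/2 + 3*exp(-4)/2 + 3*log(2).

-3*exp(-2)/2 + 3*exp(-4)/2 + 3*log(2)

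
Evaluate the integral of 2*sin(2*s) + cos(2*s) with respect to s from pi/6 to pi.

-1/2 - sqrt(3)/4

An antiderivative is F(s) = sin(2*s)/2 - cos(2*s).
Then F(pi) - F(pi/6) = (-1) - (-1/2 + sqrt(3)/4) = -1/2 - sqrt(3)/4.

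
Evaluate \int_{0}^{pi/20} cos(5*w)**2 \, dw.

Use the identity cos^2(5*w) = (1 + cos(10*w))/2.
An antiderivative is F(w) = w/2 + sin(10*w)/20.
Then F(pi/20) - F(0) = (1/20 + pi/40) - (0) = 1/20 + pi/40.

1/20 + pi/40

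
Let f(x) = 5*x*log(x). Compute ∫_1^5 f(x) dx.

-30 + 125*log(5)/2

Integrate by parts once (u = ln x, dv = 5*x dx).
An antiderivative is F(x) = 5*x**2*(2*log(x) - 1)/4.
Then F(5) - F(1) = (-125/4 + 125*log(5)/2) - (-5/4) = -30 + 125*log(5)/2.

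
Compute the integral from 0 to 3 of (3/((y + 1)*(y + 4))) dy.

log(16/7)

Factor the denominator: y**2 + 5*y + 4 = (y + 4)(y + 1).
Partial fractions: 3/((y + 1)*(y + 4)) = -1/(y + 4) + 1/(y + 1).
An antiderivative is F(y) = log(y + 1) - log(y + 4).
Then F(3) - F(0) = (log(4/7)) - (-log(4)) = log(16/7).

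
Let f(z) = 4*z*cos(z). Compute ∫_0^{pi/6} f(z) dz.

-4 + pi/3 + 2*sqrt(3)

Integrate by parts once (u = z, dv = 4*cos(z) dz).
An antiderivative is F(z) = 4*z*sin(z) + 4*cos(z).
Then F(pi/6) - F(0) = (pi/3 + 2*sqrt(3)) - (4) = -4 + pi/3 + 2*sqrt(3).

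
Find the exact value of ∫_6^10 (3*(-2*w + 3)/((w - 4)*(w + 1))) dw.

Factor the denominator: w**2 - 3*w - 4 = (w + 1)(w - 4).
Partial fractions: 3*(-2*w + 3)/((w - 4)*(w + 1)) = -3/(w + 1) - 3/(w - 4).
An antiderivative is F(w) = -3*log(w - 4) - 3*log(w + 1).
Then F(10) - F(6) = (-3*log(11) - 3*log(3) - 3*log(2)) - (-3*log(7) - 3*log(2)) = -3*log(11) - 3*log(3) + 3*log(7).

-3*log(11) - 3*log(3) + 3*log(7)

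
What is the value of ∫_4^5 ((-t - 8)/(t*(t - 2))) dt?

Factor the denominator: t**2 - 2*t = t(t - 2).
Partial fractions: (-t - 8)/(t*(t - 2)) = 4/t - 5/(t - 2).
An antiderivative is F(t) = 4*log(t) - 5*log(t - 2).
Then F(5) - F(4) = (-5*log(3) + 4*log(5)) - (log(8)) = -5*log(3) - 3*log(2) + 4*log(5).

-5*log(3) - 3*log(2) + 4*log(5)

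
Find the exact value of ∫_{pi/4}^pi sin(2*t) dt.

An antiderivative is F(t) = -cos(2*t)/2.
Then F(pi) - F(pi/4) = (-1/2) - (0) = -1/2.

-1/2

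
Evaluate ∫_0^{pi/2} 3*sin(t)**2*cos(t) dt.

Let u = sin(t), so du = cos(t) dt. When t = 0, u = 0; when t = pi/2, u = 1.
The integral becomes 3·∫ u**2 du from 0 to 1, with antiderivative u**3.
Back in t: F(t) = sin(t)**3.
Then F(pi/2) - F(0) = (1) - (0) = 1.

1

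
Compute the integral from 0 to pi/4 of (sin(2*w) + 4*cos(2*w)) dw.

An antiderivative is F(w) = 2*sin(2*w) - cos(2*w)/2.
Then F(pi/4) - F(0) = (2) - (-1/2) = 5/2.

5/2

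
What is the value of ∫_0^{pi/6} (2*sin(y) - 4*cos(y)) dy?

-sqrt(3)

An antiderivative is F(y) = -4*sin(y) - 2*cos(y).
Then F(pi/6) - F(0) = (-2 - sqrt(3)) - (-2) = -sqrt(3).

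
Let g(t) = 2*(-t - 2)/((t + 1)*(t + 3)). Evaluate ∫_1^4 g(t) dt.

log(8/35)

Factor the denominator: t**2 + 4*t + 3 = (t + 3)(t + 1).
Partial fractions: 2*(-t - 2)/((t + 1)*(t + 3)) = -1/(t + 3) - 1/(t + 1).
An antiderivative is F(t) = -log(t + 1) - log(t + 3).
Then F(4) - F(1) = (-log(35)) - (-log(8)) = log(8/35).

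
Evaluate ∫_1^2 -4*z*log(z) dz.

Integrate by parts once (u = ln z, dv = -4*z dz).
An antiderivative is F(z) = -z**2*(2*log(z) - 1).
Then F(2) - F(1) = (4 - 8*log(2)) - (1) = 3 - 8*log(2).

3 - 8*log(2)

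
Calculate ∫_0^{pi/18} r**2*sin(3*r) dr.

Integrate by parts twice (u = r^2, dv = sin(3*r) dr).
An antiderivative is F(r) = -r**2*cos(3*r)/3 + 2*r*sin(3*r)/9 + 2*cos(3*r)/27.
Then F(pi/18) - F(0) = (-sqrt(3)*pi**2/1944 + pi/162 + sqrt(3)/27) - (2/27) = -2/27 - sqrt(3)*pi**2/1944 + pi/162 + sqrt(3)/27.

-2/27 - sqrt(3)*pi**2/1944 + pi/162 + sqrt(3)/27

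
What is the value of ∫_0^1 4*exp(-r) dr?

An antiderivative is F(r) = -4*exp(-r).
Then F(1) - F(0) = (-4*exp(-1)) - (-4) = 4 - 4*exp(-1).

4 - 4*exp(-1)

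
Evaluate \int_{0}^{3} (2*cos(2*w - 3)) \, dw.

Let u = 2*w - 3, so du = 2 dw. When w = 0, u = -3; when w = 3, u = 3.
The integral becomes ∫ cos(u) du from -3 to 3, with antiderivative sin(u).
Back in w: F(w) = sin(2*w - 3).
Then F(3) - F(0) = (sin(3)) - (-sin(3)) = 2*sin(3).

2*sin(3)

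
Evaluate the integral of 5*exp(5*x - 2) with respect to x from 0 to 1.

-(1 - exp(5))*exp(-2)

Let u = 5*x - 2, so du = 5 dx. When x = 0, u = -2; when x = 1, u = 3.
The integral becomes ∫ exp(u) du from -2 to 3, with antiderivative exp(u).
Back in x: F(x) = exp(5*x - 2).
Then F(1) - F(0) = (exp(3)) - (exp(-2)) = -(1 - exp(5))*exp(-2).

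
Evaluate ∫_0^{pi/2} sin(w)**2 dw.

pi/4

Use the identity sin^2(w) = (1 - cos(2*w))/2.
An antiderivative is F(w) = w/2 - sin(2*w)/4.
Then F(pi/2) - F(0) = (pi/4) - (0) = pi/4.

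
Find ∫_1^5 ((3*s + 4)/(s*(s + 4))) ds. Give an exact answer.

log(81/5)

Factor the denominator: s**2 + 4*s = (s + 4)s.
Partial fractions: (3*s + 4)/(s*(s + 4)) = 2/(s + 4) + 1/s.
An antiderivative is F(s) = log(s) + 2*log(s + 4).
Then F(5) - F(1) = (log(5) + 4*log(3)) - (log(25)) = log(81/5).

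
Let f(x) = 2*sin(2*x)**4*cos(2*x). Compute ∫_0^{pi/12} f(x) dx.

1/160

Let u = sin(2*x), so du = 2*cos(2*x) dx. When x = 0, u = 0; when x = pi/12, u = 1/2.
The integral becomes ∫ u**4 du from 0 to 1/2, with antiderivative u**5/5.
Back in x: F(x) = sin(2*x)**5/5.
Then F(pi/12) - F(0) = (1/160) - (0) = 1/160.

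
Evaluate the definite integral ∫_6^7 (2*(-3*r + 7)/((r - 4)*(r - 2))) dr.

-5*log(3) - log(5) + 7*log(2)

Factor the denominator: r**2 - 6*r + 8 = (r - 2)(r - 4).
Partial fractions: 2*(-3*r + 7)/((r - 4)*(r - 2)) = -1/(r - 2) - 5/(r - 4).
An antiderivative is F(r) = -5*log(r - 4) - log(r - 2).
Then F(7) - F(6) = (-5*log(3) - log(5)) - (-7*log(2)) = -5*log(3) - log(5) + 7*log(2).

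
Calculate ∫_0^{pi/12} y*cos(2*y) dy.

-1/4 + pi/48 + sqrt(3)/8

Integrate by parts once (u = y, dv = cos(2*y) dy).
An antiderivative is F(y) = y*sin(2*y)/2 + cos(2*y)/4.
Then F(pi/12) - F(0) = (pi/48 + sqrt(3)/8) - (1/4) = -1/4 + pi/48 + sqrt(3)/8.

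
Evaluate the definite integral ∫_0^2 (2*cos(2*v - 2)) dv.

2*sin(2)

Let u = 2*v - 2, so du = 2 dv. When v = 0, u = -2; when v = 2, u = 2.
The integral becomes ∫ cos(u) du from -2 to 2, with antiderivative sin(u).
Back in v: F(v) = sin(2*v - 2).
Then F(2) - F(0) = (sin(2)) - (-sin(2)) = 2*sin(2).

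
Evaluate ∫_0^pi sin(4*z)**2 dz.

Use the identity sin^2(4*z) = (1 - cos(8*z))/2.
An antiderivative is F(z) = z/2 - sin(8*z)/16.
Then F(pi) - F(0) = (pi/2) - (0) = pi/2.

pi/2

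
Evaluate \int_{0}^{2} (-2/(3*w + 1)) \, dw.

-2*log(7)/3

An antiderivative is F(w) = -2*log(3*w + 1)/3.
Then F(2) - F(0) = (-2*log(7)/3) - (0) = -2*log(7)/3.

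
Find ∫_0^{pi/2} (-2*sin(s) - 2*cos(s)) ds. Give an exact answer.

An antiderivative is F(s) = -2*sin(s) + 2*cos(s).
Then F(pi/2) - F(0) = (-2) - (2) = -4.

-4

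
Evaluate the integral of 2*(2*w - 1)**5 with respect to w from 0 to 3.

2604

Let u = 2*w - 1, so du = 2 dw. When w = 0, u = -1; when w = 3, u = 5.
The integral becomes ∫ u**5 du from -1 to 5, with antiderivative u**6/6.
Back in w: F(w) = (2*w - 1)**6/6.
Then F(3) - F(0) = (15625/6) - (1/6) = 2604.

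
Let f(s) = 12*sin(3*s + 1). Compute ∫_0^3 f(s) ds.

4*cos(1) - 4*cos(10)

Let u = 3*s + 1, so du = 3 ds. When s = 0, u = 1; when s = 3, u = 10.
The integral becomes 4·∫ sin(u) du from 1 to 10, with antiderivative -4*cos(u).
Back in s: F(s) = -4*cos(3*s + 1).
Then F(3) - F(0) = (-4*cos(10)) - (-4*cos(1)) = 4*cos(1) - 4*cos(10).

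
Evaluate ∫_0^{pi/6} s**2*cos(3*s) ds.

-2/27 + pi**2/108

Integrate by parts twice (u = s^2, dv = cos(3*s) ds).
An antiderivative is F(s) = s**2*sin(3*s)/3 + 2*s*cos(3*s)/9 - 2*sin(3*s)/27.
Then F(pi/6) - F(0) = (-2/27 + pi**2/108) - (0) = -2/27 + pi**2/108.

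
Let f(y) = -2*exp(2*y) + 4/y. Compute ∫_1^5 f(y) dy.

-exp(10) + 4*log(5) + exp(2)

An antiderivative is F(y) = -exp(2*y) + 4*log(y).
Then F(5) - F(1) = (-exp(10) + 4*log(5)) - (-exp(2)) = -exp(10) + 4*log(5) + exp(2).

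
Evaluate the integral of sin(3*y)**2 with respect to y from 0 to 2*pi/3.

Use the identity sin^2(3*y) = (1 - cos(6*y))/2.
An antiderivative is F(y) = y/2 - sin(6*y)/12.
Then F(2*pi/3) - F(0) = (pi/3) - (0) = pi/3.

pi/3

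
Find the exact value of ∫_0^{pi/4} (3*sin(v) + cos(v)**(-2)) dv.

4 - 3*sqrt(2)/2

An antiderivative is F(v) = -3*cos(v) + tan(v).
Then F(pi/4) - F(0) = (1 - 3*sqrt(2)/2) - (-3) = 4 - 3*sqrt(2)/2.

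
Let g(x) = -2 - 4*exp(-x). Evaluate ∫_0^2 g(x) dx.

-8 + 4*exp(-2)

An antiderivative is F(x) = -2*x + 4*exp(-x).
Then F(2) - F(0) = (-4 + 4*exp(-2)) - (4) = -8 + 4*exp(-2).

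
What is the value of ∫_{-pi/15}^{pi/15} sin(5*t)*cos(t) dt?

Use the identity sin(5*t)cos(t) = [sin(6*t) + sin(4*t)]/2.
An antiderivative is F(t) = -cos(4*t)/8 - cos(6*t)/12.
Then F(pi/15) - F(-pi/15) = (-sqrt(6*sqrt(5) + 30)/64 - sqrt(5)/192 + 1/192) - (-sqrt(6*sqrt(5) + 30)/64 - sqrt(5)/192 + 1/192) = 0.

0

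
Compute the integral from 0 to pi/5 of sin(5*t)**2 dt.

pi/10

Use the identity sin^2(5*t) = (1 - cos(10*t))/2.
An antiderivative is F(t) = t/2 - sin(10*t)/20.
Then F(pi/5) - F(0) = (pi/10) - (0) = pi/10.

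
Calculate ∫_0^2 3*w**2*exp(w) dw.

Integrate by parts twice (u = w^2, dv = 3*exp(w) dw).
An antiderivative is F(w) = (3*w**2 - 6*w + 6)*exp(w).
Then F(2) - F(0) = (6*exp(2)) - (6) = -6 + 6*exp(2).

-6 + 6*exp(2)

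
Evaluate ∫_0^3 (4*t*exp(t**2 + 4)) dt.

-2*(1 - exp(9))*exp(4)

Let u = t**2 + 4, so du = 2*t dt. When t = 0, u = 4; when t = 3, u = 13.
The integral becomes 2·∫ exp(u) du from 4 to 13, with antiderivative 2*exp(u).
Back in t: F(t) = 2*exp(t**2 + 4).
Then F(3) - F(0) = (2*exp(13)) - (2*exp(4)) = -2*(1 - exp(9))*exp(4).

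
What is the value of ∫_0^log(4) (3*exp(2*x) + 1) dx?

log(4) + 45/2

An antiderivative is F(x) = 3*exp(2*x)/2 + x.
Then F(log(4)) - F(0) = (log(4) + 24) - (3/2) = log(4) + 45/2.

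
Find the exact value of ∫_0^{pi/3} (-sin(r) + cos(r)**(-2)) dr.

-1/2 + sqrt(3)

An antiderivative is F(r) = cos(r) + tan(r).
Then F(pi/3) - F(0) = (1/2 + sqrt(3)) - (1) = -1/2 + sqrt(3).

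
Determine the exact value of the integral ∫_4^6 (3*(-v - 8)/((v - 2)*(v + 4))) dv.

-9*log(2) + 2*log(5)

Factor the denominator: v**2 + 2*v - 8 = (v + 4)(v - 2).
Partial fractions: 3*(-v - 8)/((v - 2)*(v + 4)) = 2/(v + 4) - 5/(v - 2).
An antiderivative is F(v) = -5*log(v - 2) + 2*log(v + 4).
Then F(6) - F(4) = (-8*log(2) + 2*log(5)) - (log(2)) = -9*log(2) + 2*log(5).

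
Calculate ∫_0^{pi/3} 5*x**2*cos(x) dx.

Integrate by parts twice (u = x^2, dv = 5*cos(x) dx).
An antiderivative is F(x) = 5*x**2*sin(x) + 10*x*cos(x) - 10*sin(x).
Then F(pi/3) - F(0) = (-5*sqrt(3) + 5*sqrt(3)*pi**2/18 + 5*pi/3) - (0) = -5*sqrt(3) + 5*sqrt(3)*pi**2/18 + 5*pi/3.

-5*sqrt(3) + 5*sqrt(3)*pi**2/18 + 5*pi/3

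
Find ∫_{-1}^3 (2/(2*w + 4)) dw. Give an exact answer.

An antiderivative is F(w) = log(2*w + 4).
Then F(3) - F(-1) = (log(10)) - (log(2)) = log(5).

log(5)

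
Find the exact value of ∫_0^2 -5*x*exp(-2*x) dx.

Integrate by parts once (u = x, dv = -5*exp(-2*x) dx).
An antiderivative is F(x) = (10*x + 5)*exp(-2*x)/4.
Then F(2) - F(0) = (25*exp(-4)/4) - (5/4) = -5/4 + 25*exp(-4)/4.

-5/4 + 25*exp(-4)/4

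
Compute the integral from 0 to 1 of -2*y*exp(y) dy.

Integrate by parts once (u = y, dv = -2*exp(y) dy).
An antiderivative is F(y) = (-2*y + 2)*exp(y).
Then F(1) - F(0) = (0) - (2) = -2.

-2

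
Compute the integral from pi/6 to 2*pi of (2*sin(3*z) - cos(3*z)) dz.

-1/3

An antiderivative is F(z) = -sin(3*z)/3 - 2*cos(3*z)/3.
Then F(2*pi) - F(pi/6) = (-2/3) - (-1/3) = -1/3.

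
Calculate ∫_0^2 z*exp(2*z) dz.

1/4 + 3*exp(4)/4

Integrate by parts once (u = z, dv = exp(2*z) dz).
An antiderivative is F(z) = (2*z - 1)*exp(2*z)/4.
Then F(2) - F(0) = (3*exp(4)/4) - (-1/4) = 1/4 + 3*exp(4)/4.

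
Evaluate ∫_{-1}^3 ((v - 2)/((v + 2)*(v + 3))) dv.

Factor the denominator: v**2 + 5*v + 6 = (v + 3)(v + 2).
Partial fractions: (v - 2)/((v + 2)*(v + 3)) = 5/(v + 3) - 4/(v + 2).
An antiderivative is F(v) = -4*log(v + 2) + 5*log(v + 3).
Then F(3) - F(-1) = (-4*log(5) + 5*log(2) + 5*log(3)) - (log(32)) = -4*log(5) + 5*log(3).

-4*log(5) + 5*log(3)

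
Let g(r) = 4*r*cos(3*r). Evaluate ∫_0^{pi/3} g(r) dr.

Integrate by parts once (u = r, dv = 4*cos(3*r) dr).
An antiderivative is F(r) = 4*r*sin(3*r)/3 + 4*cos(3*r)/9.
Then F(pi/3) - F(0) = (-4/9) - (4/9) = -8/9.

-8/9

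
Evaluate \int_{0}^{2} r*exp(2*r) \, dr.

1/4 + 3*exp(4)/4

Integrate by parts once (u = r, dv = exp(2*r) dr).
An antiderivative is F(r) = (2*r - 1)*exp(2*r)/4.
Then F(2) - F(0) = (3*exp(4)/4) - (-1/4) = 1/4 + 3*exp(4)/4.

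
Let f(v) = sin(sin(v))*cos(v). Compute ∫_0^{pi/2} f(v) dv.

1 - cos(1)

Let u = sin(v), so du = cos(v) dv. When v = 0, u = 0; when v = pi/2, u = 1.
The integral becomes ∫ sin(u) du from 0 to 1, with antiderivative -cos(u).
Back in v: F(v) = -cos(sin(v)).
Then F(pi/2) - F(0) = (-cos(1)) - (-1) = 1 - cos(1).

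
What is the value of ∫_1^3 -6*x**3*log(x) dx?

Integrate by parts once (u = ln x, dv = -6*x**3 dx).
An antiderivative is F(x) = -3*x**4*(4*log(x) - 1)/8.
Then F(3) - F(1) = (243/8 - 243*log(3)/2) - (3/8) = 30 - 243*log(3)/2.

30 - 243*log(3)/2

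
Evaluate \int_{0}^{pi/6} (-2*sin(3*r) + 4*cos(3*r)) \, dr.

2/3

An antiderivative is F(r) = 4*sin(3*r)/3 + 2*cos(3*r)/3.
Then F(pi/6) - F(0) = (4/3) - (2/3) = 2/3.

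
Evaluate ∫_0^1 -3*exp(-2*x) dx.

-3/2 + 3*exp(-2)/2

An antiderivative is F(x) = 3*exp(-2*x)/2.
Then F(1) - F(0) = (3*exp(-2)/2) - (3/2) = -3/2 + 3*exp(-2)/2.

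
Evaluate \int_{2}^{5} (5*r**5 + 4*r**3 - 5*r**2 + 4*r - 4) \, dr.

26823/2

By the power rule, an antiderivative is F(r) = 5*r**6/6 + r**4 - 5*r**3/3 + 2*r**2 - 4*r.
Then F(5) - F(2) = (26935/2) - (56) = 26823/2.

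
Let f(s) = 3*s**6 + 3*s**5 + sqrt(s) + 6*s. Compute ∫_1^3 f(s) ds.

2*sqrt(3) + 27808/21

By the power rule, an antiderivative is F(s) = 3*s**7/7 + s**6/2 + 2*s**(3/2)/3 + 3*s**2.
Then F(3) - F(1) = (2*sqrt(3) + 18603/14) - (193/42) = 2*sqrt(3) + 27808/21.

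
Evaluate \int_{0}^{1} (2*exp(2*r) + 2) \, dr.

1 + exp(2)

An antiderivative is F(r) = exp(2*r) + 2*r.
Then F(1) - F(0) = (2 + exp(2)) - (1) = 1 + exp(2).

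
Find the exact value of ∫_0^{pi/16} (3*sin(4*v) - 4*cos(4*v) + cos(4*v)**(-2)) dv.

1 - 7*sqrt(2)/8

An antiderivative is F(v) = -sin(4*v) - 3*cos(4*v)/4 + tan(4*v)/4.
Then F(pi/16) - F(0) = (1/4 - 7*sqrt(2)/8) - (-3/4) = 1 - 7*sqrt(2)/8.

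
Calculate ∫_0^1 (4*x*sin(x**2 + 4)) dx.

Let u = x**2 + 4, so du = 2*x dx. When x = 0, u = 4; when x = 1, u = 5.
The integral becomes 2·∫ sin(u) du from 4 to 5, with antiderivative -2*cos(u).
Back in x: F(x) = -2*cos(x**2 + 4).
Then F(1) - F(0) = (-2*cos(5)) - (-2*cos(4)) = 2*cos(4) - 2*cos(5).

2*cos(4) - 2*cos(5)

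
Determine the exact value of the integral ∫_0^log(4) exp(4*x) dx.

255/4

Let u = exp(x), so du = exp(x) dx. When x = 0, u = 1; when x = log(4), u = 4.
The integral becomes ∫ u**3 du from 1 to 4, with antiderivative u**4/4.
Back in x: F(x) = exp(4*x)/4.
Then F(log(4)) - F(0) = (64) - (1/4) = 255/4.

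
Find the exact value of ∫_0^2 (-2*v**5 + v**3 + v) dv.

-46/3

By the power rule, an antiderivative is F(v) = -v**6/3 + v**4/4 + v**2/2.
Then F(2) - F(0) = (-46/3) - (0) = -46/3.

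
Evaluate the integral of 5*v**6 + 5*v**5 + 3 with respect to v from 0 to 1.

By the power rule, an antiderivative is F(v) = 5*v**7/7 + 5*v**6/6 + 3*v.
Then F(1) - F(0) = (191/42) - (0) = 191/42.

191/42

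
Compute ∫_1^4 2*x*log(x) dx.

Integrate by parts once (u = ln x, dv = 2*x dx).
An antiderivative is F(x) = x**2*(2*log(x) - 1)/2.
Then F(4) - F(1) = (-8 + 32*log(2)) - (-1/2) = -15/2 + 32*log(2).

-15/2 + 32*log(2)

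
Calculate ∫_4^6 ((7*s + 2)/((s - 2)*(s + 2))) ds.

-3*log(3) + 10*log(2)

Factor the denominator: s**2 - 4 = (s + 2)(s - 2).
Partial fractions: (7*s + 2)/((s - 2)*(s + 2)) = 3/(s + 2) + 4/(s - 2).
An antiderivative is F(s) = 4*log(s - 2) + 3*log(s + 2).
Then F(6) - F(4) = (17*log(2)) - (3*log(3) + 7*log(2)) = -3*log(3) + 10*log(2).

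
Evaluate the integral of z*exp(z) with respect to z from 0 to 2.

Integrate by parts once (u = z, dv = exp(z) dz).
An antiderivative is F(z) = (z - 1)*exp(z).
Then F(2) - F(0) = (exp(2)) - (-1) = 1 + exp(2).

1 + exp(2)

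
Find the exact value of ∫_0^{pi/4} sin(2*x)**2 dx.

pi/8

Use the identity sin^2(2*x) = (1 - cos(4*x))/2.
An antiderivative is F(x) = x/2 - sin(4*x)/8.
Then F(pi/4) - F(0) = (pi/8) - (0) = pi/8.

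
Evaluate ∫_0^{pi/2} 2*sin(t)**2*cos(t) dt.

2/3

Let u = sin(t), so du = cos(t) dt. When t = 0, u = 0; when t = pi/2, u = 1.
The integral becomes 2·∫ u**2 du from 0 to 1, with antiderivative 2*u**3/3.
Back in t: F(t) = 2*sin(t)**3/3.
Then F(pi/2) - F(0) = (2/3) - (0) = 2/3.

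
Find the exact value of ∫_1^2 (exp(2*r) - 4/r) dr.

An antiderivative is F(r) = exp(2*r)/2 - 4*log(r).
Then F(2) - F(1) = (-log(16) + exp(4)/2) - (exp(2)/2) = -exp(2)/2 - log(16) + exp(4)/2.

-exp(2)/2 - log(16) + exp(4)/2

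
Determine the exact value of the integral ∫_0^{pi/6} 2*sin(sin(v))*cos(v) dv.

2 - 2*cos(1/2)

Let u = sin(v), so du = cos(v) dv. When v = 0, u = 0; when v = pi/6, u = 1/2.
The integral becomes 2·∫ sin(u) du from 0 to 1/2, with antiderivative -2*cos(u).
Back in v: F(v) = -2*cos(sin(v)).
Then F(pi/6) - F(0) = (-2*cos(1/2)) - (-2) = 2 - 2*cos(1/2).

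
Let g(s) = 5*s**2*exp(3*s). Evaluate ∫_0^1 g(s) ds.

-10/27 + 25*exp(3)/27

Integrate by parts twice (u = s^2, dv = 5*exp(3*s) ds).
An antiderivative is F(s) = (45*s**2 - 30*s + 10)*exp(3*s)/27.
Then F(1) - F(0) = (25*exp(3)/27) - (10/27) = -10/27 + 25*exp(3)/27.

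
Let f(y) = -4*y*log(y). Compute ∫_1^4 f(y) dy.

15 - 64*log(2)

Integrate by parts once (u = ln y, dv = -4*y dy).
An antiderivative is F(y) = -y**2*(2*log(y) - 1).
Then F(4) - F(1) = (16 - 64*log(2)) - (1) = 15 - 64*log(2).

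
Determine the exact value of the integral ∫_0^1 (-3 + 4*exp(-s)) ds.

An antiderivative is F(s) = -3*s - 4*exp(-s).
Then F(1) - F(0) = (-3 - 4*exp(-1)) - (-4) = 1 - 4*exp(-1).

1 - 4*exp(-1)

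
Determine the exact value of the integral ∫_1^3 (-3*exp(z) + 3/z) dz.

-3*exp(3) + 3*log(3) + 3*exp(1)

An antiderivative is F(z) = -3*exp(z) + 3*log(z).
Then F(3) - F(1) = (-3*exp(3) + 3*log(3)) - (-3*exp(1)) = -3*exp(3) + 3*log(3) + 3*exp(1).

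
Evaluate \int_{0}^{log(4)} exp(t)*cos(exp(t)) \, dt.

Let u = exp(t), so du = exp(t) dt. When t = 0, u = 1; when t = log(4), u = 4.
The integral becomes ∫ cos(u) du from 1 to 4, with antiderivative sin(u).
Back in t: F(t) = sin(exp(t)).
Then F(log(4)) - F(0) = (sin(4)) - (sin(1)) = -sin(1) + sin(4).

-sin(1) + sin(4)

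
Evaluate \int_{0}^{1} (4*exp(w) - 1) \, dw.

-5 + 4*E

An antiderivative is F(w) = -w + 4*exp(w).
Then F(1) - F(0) = (-1 + 4*E) - (4) = -5 + 4*E.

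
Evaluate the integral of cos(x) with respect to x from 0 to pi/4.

An antiderivative is F(x) = sin(x).
Then F(pi/4) - F(0) = (sqrt(2)/2) - (0) = sqrt(2)/2.

sqrt(2)/2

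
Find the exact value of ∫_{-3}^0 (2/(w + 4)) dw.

log(16)

An antiderivative is F(w) = 2*log(w + 4).
Then F(0) - F(-3) = (log(16)) - (0) = log(16).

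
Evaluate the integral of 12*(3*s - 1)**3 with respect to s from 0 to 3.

Let u = 3*s - 1, so du = 3 ds. When s = 0, u = -1; when s = 3, u = 8.
The integral becomes 4·∫ u**3 du from -1 to 8, with antiderivative u**4.
Back in s: F(s) = (3*s - 1)**4.
Then F(3) - F(0) = (4096) - (1) = 4095.

4095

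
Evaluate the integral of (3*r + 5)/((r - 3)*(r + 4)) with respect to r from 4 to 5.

log(9/2)

Factor the denominator: r**2 + r - 12 = (r + 4)(r - 3).
Partial fractions: (3*r + 5)/((r - 3)*(r + 4)) = 1/(r + 4) + 2/(r - 3).
An antiderivative is F(r) = 2*log(r - 3) + log(r + 4).
Then F(5) - F(4) = (log(36)) - (log(8)) = log(9/2).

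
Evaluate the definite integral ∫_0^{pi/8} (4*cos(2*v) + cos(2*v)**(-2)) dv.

An antiderivative is F(v) = 2*sin(2*v) + tan(2*v)/2.
Then F(pi/8) - F(0) = (1/2 + sqrt(2)) - (0) = 1/2 + sqrt(2).

1/2 + sqrt(2)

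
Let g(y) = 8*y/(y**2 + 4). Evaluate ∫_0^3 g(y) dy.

-8*log(2) + 4*log(13)

Let u = y**2 + 4, so du = 2*y dy. When y = 0, u = 4; when y = 3, u = 13.
The integral becomes 4·∫ 1/u du from 4 to 13, with antiderivative 4*log(u).
Back in y: F(y) = 4*log(y**2 + 4).
Then F(3) - F(0) = (4*log(13)) - (8*log(2)) = -8*log(2) + 4*log(13).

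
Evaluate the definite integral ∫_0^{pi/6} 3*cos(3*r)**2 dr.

pi/4

Use the identity cos^2(3*r) = (1 + cos(6*r))/2.
An antiderivative is F(r) = 3*r/2 + sin(6*r)/4.
Then F(pi/6) - F(0) = (pi/4) - (0) = pi/4.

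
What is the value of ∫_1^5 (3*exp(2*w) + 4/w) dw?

-3*exp(2)/2 + 4*log(5) + 3*exp(10)/2

An antiderivative is F(w) = 3*exp(2*w)/2 + 4*log(w).
Then F(5) - F(1) = (4*log(5) + 3*exp(10)/2) - (3*exp(2)/2) = -3*exp(2)/2 + 4*log(5) + 3*exp(10)/2.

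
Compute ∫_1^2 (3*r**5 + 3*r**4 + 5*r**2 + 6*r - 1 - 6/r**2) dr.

2003/30

By the power rule, an antiderivative is F(r) = r**6/2 + 3*r**5/5 + 5*r**3/3 + 3*r**2 - r + 6/r.
Then F(2) - F(1) = (1163/15) - (323/30) = 2003/30.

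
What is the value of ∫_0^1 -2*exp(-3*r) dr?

An antiderivative is F(r) = 2*exp(-3*r)/3.
Then F(1) - F(0) = (2*exp(-3)/3) - (2/3) = -2/3 + 2*exp(-3)/3.

-2/3 + 2*exp(-3)/3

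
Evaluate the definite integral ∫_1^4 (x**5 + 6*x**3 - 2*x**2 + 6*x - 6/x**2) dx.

By the power rule, an antiderivative is F(x) = x**6/6 + 3*x**4/2 - 2*x**3/3 + 3*x**2 + 6/x.
Then F(4) - F(1) = (2147/2) - (10) = 2127/2.

2127/2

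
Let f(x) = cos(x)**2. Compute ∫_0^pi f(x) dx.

pi/2

Use the identity cos^2(x) = (1 + cos(2*x))/2.
An antiderivative is F(x) = x/2 + sin(2*x)/4.
Then F(pi) - F(0) = (pi/2) - (0) = pi/2.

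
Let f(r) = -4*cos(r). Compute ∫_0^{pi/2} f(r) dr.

-4

An antiderivative is F(r) = -4*sin(r).
Then F(pi/2) - F(0) = (-4) - (0) = -4.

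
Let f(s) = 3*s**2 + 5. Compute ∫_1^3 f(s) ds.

36

By the power rule, an antiderivative is F(s) = s**3 + 5*s.
Then F(3) - F(1) = (42) - (6) = 36.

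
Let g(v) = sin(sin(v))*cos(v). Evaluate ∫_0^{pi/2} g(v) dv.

Let u = sin(v), so du = cos(v) dv. When v = 0, u = 0; when v = pi/2, u = 1.
The integral becomes ∫ sin(u) du from 0 to 1, with antiderivative -cos(u).
Back in v: F(v) = -cos(sin(v)).
Then F(pi/2) - F(0) = (-cos(1)) - (-1) = 1 - cos(1).

1 - cos(1)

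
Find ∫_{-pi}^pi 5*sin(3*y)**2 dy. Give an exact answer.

Use the identity sin^2(3*y) = (1 - cos(6*y))/2.
An antiderivative is F(y) = 5*y/2 - 5*sin(6*y)/12.
Then F(pi) - F(-pi) = (5*pi/2) - (-5*pi/2) = 5*pi.

5*pi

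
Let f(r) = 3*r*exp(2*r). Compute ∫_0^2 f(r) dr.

Integrate by parts once (u = r, dv = 3*exp(2*r) dr).
An antiderivative is F(r) = (6*r - 3)*exp(2*r)/4.
Then F(2) - F(0) = (9*exp(4)/4) - (-3/4) = 3/4 + 9*exp(4)/4.

3/4 + 9*exp(4)/4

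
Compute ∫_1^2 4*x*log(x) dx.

-3 + 8*log(2)

Integrate by parts once (u = ln x, dv = 4*x dx).
An antiderivative is F(x) = x**2*(2*log(x) - 1).
Then F(2) - F(1) = (-4 + 8*log(2)) - (-1) = -3 + 8*log(2).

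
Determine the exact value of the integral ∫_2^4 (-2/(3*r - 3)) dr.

An antiderivative is F(r) = -2*log(3*r - 3)/3.
Then F(4) - F(2) = (-4*log(3)/3) - (-2*log(3)/3) = -2*log(3)/3.

-2*log(3)/3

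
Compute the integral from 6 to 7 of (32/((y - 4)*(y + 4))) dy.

-4*log(11) + 4*log(3) + 4*log(5)

Factor the denominator: y**2 - 16 = (y + 4)(y - 4).
Partial fractions: 32/((y - 4)*(y + 4)) = -4/(y + 4) + 4/(y - 4).
An antiderivative is F(y) = 4*log(y - 4) - 4*log(y + 4).
Then F(7) - F(6) = (-4*log(11) + 4*log(3)) - (-4*log(5)) = -4*log(11) + 4*log(3) + 4*log(5).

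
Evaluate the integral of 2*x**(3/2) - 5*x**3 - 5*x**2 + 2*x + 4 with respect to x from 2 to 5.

By the power rule, an antiderivative is F(x) = 4*x**(5/2)/5 - 5*x**4/4 - 5*x**3/3 + x**2 + 4*x.
Then F(5) - F(2) = (-11335/12 + 20*sqrt(5)) - (-64/3 + 16*sqrt(2)/5) = -3693/4 - 16*sqrt(2)/5 + 20*sqrt(5).

-3693/4 - 16*sqrt(2)/5 + 20*sqrt(5)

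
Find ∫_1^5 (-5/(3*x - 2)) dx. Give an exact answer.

An antiderivative is F(x) = -5*log(3*x - 2)/3.
Then F(5) - F(1) = (-5*log(13)/3) - (0) = -5*log(13)/3.

-5*log(13)/3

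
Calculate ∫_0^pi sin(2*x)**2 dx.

Use the identity sin^2(2*x) = (1 - cos(4*x))/2.
An antiderivative is F(x) = x/2 - sin(4*x)/8.
Then F(pi) - F(0) = (pi/2) - (0) = pi/2.

pi/2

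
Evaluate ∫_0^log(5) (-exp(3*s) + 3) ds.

An antiderivative is F(s) = -exp(3*s)/3 + 3*s.
Then F(log(5)) - F(0) = (-125/3 + 3*log(5)) - (-1/3) = -124/3 + 3*log(5).

-124/3 + 3*log(5)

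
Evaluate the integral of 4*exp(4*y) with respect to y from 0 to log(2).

15

Let u = exp(y), so du = exp(y) dy. When y = 0, u = 1; when y = log(2), u = 2.
The integral becomes 4·∫ u**3 du from 1 to 2, with antiderivative u**4.
Back in y: F(y) = exp(4*y).
Then F(log(2)) - F(0) = (16) - (1) = 15.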